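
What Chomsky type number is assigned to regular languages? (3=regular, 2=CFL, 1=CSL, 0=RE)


Chomsky hierarchy levels:
  Type 3: Regular (DFA/NFA/regex)
  Type 2: Context-free (PDA)
  Type 1: Context-sensitive
  Type 0: Recursively enumerable (TM)
'regular' corresponds to Type 3

3


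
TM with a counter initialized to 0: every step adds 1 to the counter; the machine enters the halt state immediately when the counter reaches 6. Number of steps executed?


Counter starts at 0. Counting sequence:
  Step 1: counter = 1
  Step 2: counter = 2
  Step 3: counter = 3
  Step 4: counter = 4
  Step 5: counter = 5
  Step 6: counter = 6
Counter reached 6 -> halt
Total steps = 6

6


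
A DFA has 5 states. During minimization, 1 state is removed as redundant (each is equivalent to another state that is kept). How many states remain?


Original DFA: 5 states
Redundant states removed: 1
Minimized states = original - removed
= 5 - 1
= 4

4


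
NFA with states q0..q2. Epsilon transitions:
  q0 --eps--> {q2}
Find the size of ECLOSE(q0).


Starting from q0
Initialize closure = {q0}
Follow epsilon from q0 -> add q2
Final closure: {q0, q2}
Size = 2

2


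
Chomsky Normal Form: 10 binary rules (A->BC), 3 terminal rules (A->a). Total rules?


CNF allows two rule forms:
  A -> BC (binary): 10 rules
  A -> a (terminal): 3 rules
Total = 10 + 3 = 13

13


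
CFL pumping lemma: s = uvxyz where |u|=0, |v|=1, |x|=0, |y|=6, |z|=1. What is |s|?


|s| = |u| + |v| + |x| + |y| + |z|
= 0 + 1 + 0 + 6 + 1
= 1 + 0 + 7
= 1 + 7
= 8

8


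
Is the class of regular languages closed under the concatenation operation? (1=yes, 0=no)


Regular languages are closed under:
- Union (DFA product construction)
- Intersection (DFA product construction)
- Complement (swap accept/reject states)
- Concatenation (NFA construction)
- Kleene star (NFA construction)
concatenation is in this list
Therefore: closed

1


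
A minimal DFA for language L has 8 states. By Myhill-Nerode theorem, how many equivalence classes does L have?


Myhill-Nerode theorem:
Number of equivalence classes = number of states in minimal DFA
Minimal DFA states = 8
Therefore equivalence classes = 8

8


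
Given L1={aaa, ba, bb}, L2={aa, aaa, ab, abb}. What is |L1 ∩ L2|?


L1 = {aaa, ba, bb}
L2 = {aa, aaa, ab, abb}
Checking each string in L1 against L2:
  'aaa': in L2? Yes
  'ba': in L2? No
  'bb': in L2? No
Intersection = {aaa}
|L1 ∩ L2| = 1

1


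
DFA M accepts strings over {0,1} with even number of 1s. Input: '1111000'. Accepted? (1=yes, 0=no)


DFA has 2 states: q_even (start, accept=yes) and q_odd
Processing string '1111000' character by character:
  Position 0: read '1', 1-count=1 -> q_odd
  Position 1: read '1', 1-count=2 -> q_even
  Position 2: read '1', 1-count=3 -> q_odd
  Position 3: read '1', 1-count=4 -> q_even
  Position 4: read '0', 1-count=4 -> q_even (no change)
  Position 5: read '0', 1-count=4 -> q_even (no change)
  Position 6: read '0', 1-count=4 -> q_even (no change)
Final state: q_even, total 1s = 4 (even); the DFA requires an even count -> accept

1


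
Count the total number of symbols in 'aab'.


String: 'aab'
Counting characters:
  'a' appears 2 time(s)
  'b' appears 1 time(s)
Total length = 2 + 1 = 3

3


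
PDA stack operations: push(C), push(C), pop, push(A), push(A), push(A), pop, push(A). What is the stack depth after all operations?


Tracing stack operations:
  push(C) -> stack = [C], depth=1
  push(C) -> stack = [C,C], depth=2
  pop -> removed C, stack = [C], depth=1
  push(A) -> stack = [C,A], depth=2
  push(A) -> stack = [C,A,A], depth=3
  push(A) -> stack = [C,A,A,A], depth=4
  pop -> removed A, stack = [C,A,A], depth=3
  push(A) -> stack = [C,A,A,A], depth=4
Final depth = 4

4


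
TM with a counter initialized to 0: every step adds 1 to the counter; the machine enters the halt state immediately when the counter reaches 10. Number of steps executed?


Counter starts at 0. Counting sequence:
  Step 1: counter = 1
  Step 2: counter = 2
  Step 3: counter = 3
  Step 4: counter = 4
  Step 5: counter = 5
  Step 6: counter = 6
  ...
  Step 10: counter = 10
Counter reached 10 -> halt
Total steps = 10

10


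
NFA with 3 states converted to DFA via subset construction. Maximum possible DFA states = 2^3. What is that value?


NFA has 3 states
Subset construction: each DFA state = subset of NFA states
Maximum subsets = 2^3
2^3 = 8

8


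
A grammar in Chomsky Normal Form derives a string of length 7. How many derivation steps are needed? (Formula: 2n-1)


Chomsky Normal Form derivation:
String length n = 7
Each step either:
  - Splits a nonterminal into two (n-1 such steps)
  - Converts a nonterminal to terminal (n such steps)
Total = (n-1) + n = 2n - 1
= 2(7) - 1
= 14 - 1
= 13

13


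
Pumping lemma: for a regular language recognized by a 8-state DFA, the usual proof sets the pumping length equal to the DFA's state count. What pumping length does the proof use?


Pumping lemma for regular languages (standard proof):
Take p = |Q|, the number of DFA states.
Any string of length >= |Q| passes through |Q|+1 states while reading its first |Q| symbols,
so by pigeonhole some state repeats, giving the loop that can be pumped.
Here |Q| = 8
Therefore the proof uses p = 8

8


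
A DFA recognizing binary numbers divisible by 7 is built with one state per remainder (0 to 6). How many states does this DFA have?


Divisibility by 7 is tracked via the remainder mod 7: 0, 1, ..., 6
The construction assigns one state to each remainder
Number of remainders = 7

7


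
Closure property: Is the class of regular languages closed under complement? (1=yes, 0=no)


Regular languages are closed under all standard operations:
- Union: Yes (product construction)
- Intersection: Yes (product construction)
- Complement: Yes (swap accept/reject)
- Concatenation: Yes (NFA construction)
Operation: complement -> Closed

1


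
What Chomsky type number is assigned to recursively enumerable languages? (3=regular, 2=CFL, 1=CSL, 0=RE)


Chomsky hierarchy levels:
  Type 3: Regular (DFA/NFA/regex)
  Type 2: Context-free (PDA)
  Type 1: Context-sensitive
  Type 0: Recursively enumerable (TM)
'recursively enumerable' corresponds to Type 0

0


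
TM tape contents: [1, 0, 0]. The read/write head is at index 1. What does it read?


Tape: [1, 0, 0]
Positions: 0 1 2
Values:    1 0 0
Head at position 1
tape[1] = 0

0


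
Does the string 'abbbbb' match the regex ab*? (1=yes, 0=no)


Pattern: ab*
String: 'abbbbb'
Pattern requires: exactly one 'a' followed by zero or more 'b's
First char is 'a' -> OK
Rest 'bbbbb': all b's? Yes
Result: 1

1


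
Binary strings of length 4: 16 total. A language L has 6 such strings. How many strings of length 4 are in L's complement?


Alphabet: {0,1}
String length: 4
Total strings of length 4 = 2^4 = 16
Strings in L = 6
Complement = total - |L|
= 16 - 6
= 10

10


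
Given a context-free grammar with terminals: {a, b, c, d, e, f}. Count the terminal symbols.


Terminal symbols: a, b, c, d, e, f
Counting each: a (#1), b (#2), c (#3), d (#4), e (#5), f (#6)
Total = 6

6


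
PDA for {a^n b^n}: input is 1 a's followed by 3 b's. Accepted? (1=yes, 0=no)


Language requires equal numbers of a's and b's
PDA pushes for each 'a', pops for each 'b'
Number of a's = 1
Number of b's = 3
1 != 3 -> Reject

0


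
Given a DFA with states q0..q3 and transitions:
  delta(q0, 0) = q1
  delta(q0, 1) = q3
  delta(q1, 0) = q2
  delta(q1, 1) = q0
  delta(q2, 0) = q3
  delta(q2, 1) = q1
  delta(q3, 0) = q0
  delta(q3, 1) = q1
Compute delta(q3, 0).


Looking up transition function:
delta(q3, 0) in the table
Row: q3, Column: 0
Result: q0

q0


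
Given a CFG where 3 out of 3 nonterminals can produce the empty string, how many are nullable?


Nonterminals: {S, A, B}
A nonterminal is nullable if it can derive epsilon
Counting nullable nonterminals: 3
Total nullable = 3

3


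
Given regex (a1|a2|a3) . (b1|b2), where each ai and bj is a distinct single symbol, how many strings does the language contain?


First group: 3 alternatives
Second group: 2 alternatives
Concatenation: each choice from group 1 pairs with each from group 2
Total = 3 x 2 = 6

6


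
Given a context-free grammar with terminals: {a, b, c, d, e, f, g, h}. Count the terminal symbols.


Terminal symbols: a, b, c, d, e, f, g, h
Counting each: a (#1), b (#2), c (#3), d (#4), e (#5), f (#6), g (#7), h (#8)
Total = 8

8


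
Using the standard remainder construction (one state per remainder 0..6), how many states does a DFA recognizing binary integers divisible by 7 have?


Divisibility by 7 is tracked via the remainder mod 7: 0, 1, ..., 6
The construction assigns one state to each remainder
Number of remainders = 7

7


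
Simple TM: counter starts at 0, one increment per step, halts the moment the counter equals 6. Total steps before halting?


Counter starts at 0. Counting sequence:
  Step 1: counter = 1
  Step 2: counter = 2
  Step 3: counter = 3
  Step 4: counter = 4
  Step 5: counter = 5
  Step 6: counter = 6
Counter reached 6 -> halt
Total steps = 6

6


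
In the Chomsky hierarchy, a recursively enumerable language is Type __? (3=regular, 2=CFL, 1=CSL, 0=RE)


Chomsky hierarchy levels:
  Type 3: Regular (DFA/NFA/regex)
  Type 2: Context-free (PDA)
  Type 1: Context-sensitive
  Type 0: Recursively enumerable (TM)
'recursively enumerable' corresponds to Type 0

0


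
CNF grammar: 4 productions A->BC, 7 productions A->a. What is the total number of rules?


CNF allows two rule forms:
  A -> BC (binary): 4 rules
  A -> a (terminal): 7 rules
Total = 4 + 7 = 11

11


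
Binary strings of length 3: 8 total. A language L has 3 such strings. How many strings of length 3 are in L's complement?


Alphabet: {0,1}
String length: 3
Total strings of length 3 = 2^3 = 8
Strings in L = 3
Complement = total - |L|
= 8 - 3
= 5

5


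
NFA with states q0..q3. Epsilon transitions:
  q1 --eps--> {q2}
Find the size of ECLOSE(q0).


Starting from q0
Initialize closure = {q0}
q0 has no outgoing epsilon transitions -> nothing to add
Final closure: {q0}
Size = 1

1


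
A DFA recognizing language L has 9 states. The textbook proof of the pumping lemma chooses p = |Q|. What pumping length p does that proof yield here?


Pumping lemma for regular languages (standard proof):
Take p = |Q|, the number of DFA states.
Any string of length >= |Q| passes through |Q|+1 states while reading its first |Q| symbols,
so by pigeonhole some state repeats, giving the loop that can be pumped.
Here |Q| = 9
Therefore the proof uses p = 9

9


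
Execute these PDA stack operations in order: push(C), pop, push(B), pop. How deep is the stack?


Tracing stack operations:
  push(C) -> stack = [C], depth=1
  pop -> removed C, stack = [], depth=0
  push(B) -> stack = [B], depth=1
  pop -> removed B, stack = [], depth=0
Final depth = 0

0


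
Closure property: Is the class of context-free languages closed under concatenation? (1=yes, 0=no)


CFL closure properties:
  Closed under: union, concatenation, Kleene star
  NOT closed under: intersection, complement
Operation 'concatenation' is in closed list -> Yes (closed)

1


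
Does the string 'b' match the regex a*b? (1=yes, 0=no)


Pattern: a*b
String: 'b'
Pattern requires: zero or more 'a's followed by exactly one 'b'
Found 0 leading 'a's
Remaining: 'b'
Remaining is exactly 'b' -> match
Result: 1

1


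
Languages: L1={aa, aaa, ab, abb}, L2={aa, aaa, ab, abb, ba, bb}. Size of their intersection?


L1 = {aa, aaa, ab, abb}
L2 = {aa, aaa, ab, abb, ba, bb}
Checking each string in L1 against L2:
  'aa': in L2? Yes
  'aaa': in L2? Yes
  'ab': in L2? Yes
  'abb': in L2? Yes
Intersection = {aa, aaa, ab, abb}
|L1 ∩ L2| = 4

4


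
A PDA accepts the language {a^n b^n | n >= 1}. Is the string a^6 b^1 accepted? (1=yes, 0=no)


Language requires equal numbers of a's and b's
PDA pushes for each 'a', pops for each 'b'
Number of a's = 6
Number of b's = 1
6 != 1 -> Reject

0


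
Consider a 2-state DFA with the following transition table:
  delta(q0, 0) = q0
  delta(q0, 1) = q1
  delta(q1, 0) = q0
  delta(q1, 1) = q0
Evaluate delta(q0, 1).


Looking up transition function:
delta(q0, 1) in the table
Row: q0, Column: 1
Result: q1

q1


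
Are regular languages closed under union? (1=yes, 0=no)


Regular languages are closed under:
- Union (DFA product construction)
- Intersection (DFA product construction)
- Complement (swap accept/reject states)
- Concatenation (NFA construction)
- Kleene star (NFA construction)
union is in this list
Therefore: closed

1


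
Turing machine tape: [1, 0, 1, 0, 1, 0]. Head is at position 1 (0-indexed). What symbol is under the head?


Tape: [1, 0, 1, 0, 1, 0]
Positions: 0 1 2 3 4 5
Values:    1 0 1 0 1 0
Head at position 1
tape[1] = 0

0


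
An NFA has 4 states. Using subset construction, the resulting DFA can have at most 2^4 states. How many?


NFA has 4 states
Subset construction: each DFA state = subset of NFA states
Maximum subsets = 2^4
2^4 = 16

16


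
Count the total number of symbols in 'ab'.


String: 'ab'
Counting characters:
  'a' appears 1 time(s)
  'b' appears 1 time(s)
Total length = 1 + 1 = 2

2


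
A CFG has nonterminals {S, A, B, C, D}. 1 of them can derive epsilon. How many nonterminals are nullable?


Nonterminals: {S, A, B, C, D}
A nonterminal is nullable if it can derive epsilon
Counting nullable nonterminals: 1
Total nullable = 1

1


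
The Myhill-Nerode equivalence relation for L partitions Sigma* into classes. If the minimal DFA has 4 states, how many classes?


Myhill-Nerode theorem:
Number of equivalence classes = number of states in minimal DFA
Minimal DFA states = 4
Therefore equivalence classes = 4

4


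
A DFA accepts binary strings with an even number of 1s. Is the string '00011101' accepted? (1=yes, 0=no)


DFA has 2 states: q_even (start, accept=yes) and q_odd
Processing string '00011101' character by character:
  Position 0: read '0', 1-count=0 -> q_even (no change)
  Position 1: read '0', 1-count=0 -> q_even (no change)
  Position 2: read '0', 1-count=0 -> q_even (no change)
  Position 3: read '1', 1-count=1 -> q_odd
  Position 4: read '1', 1-count=2 -> q_even
  Position 5: read '1', 1-count=3 -> q_odd
  Position 6: read '0', 1-count=3 -> q_odd (no change)
  Position 7: read '1', 1-count=4 -> q_even
Final state: q_even, total 1s = 4 (even); the DFA requires an even count -> accept

1


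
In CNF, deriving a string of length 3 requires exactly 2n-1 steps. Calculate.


Chomsky Normal Form derivation:
String length n = 3
Each step either:
  - Splits a nonterminal into two (n-1 such steps)
  - Converts a nonterminal to terminal (n such steps)
Total = (n-1) + n = 2n - 1
= 2(3) - 1
= 6 - 1
= 5

5


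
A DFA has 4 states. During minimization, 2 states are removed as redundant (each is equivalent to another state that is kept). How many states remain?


Original DFA: 4 states
Redundant states removed: 2
Minimized states = original - removed
= 4 - 2
= 2

2


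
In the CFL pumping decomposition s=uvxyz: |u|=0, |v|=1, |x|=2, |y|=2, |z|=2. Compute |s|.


|s| = |u| + |v| + |x| + |y| + |z|
= 0 + 1 + 2 + 2 + 2
= 1 + 2 + 4
= 3 + 4
= 7

7


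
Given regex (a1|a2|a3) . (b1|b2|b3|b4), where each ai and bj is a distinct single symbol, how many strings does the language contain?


First group: 3 alternatives
Second group: 4 alternatives
Concatenation: each choice from group 1 pairs with each from group 2
Total = 3 x 4 = 12

12


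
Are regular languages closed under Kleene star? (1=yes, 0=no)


Regular languages are closed under:
- Union (DFA product construction)
- Intersection (DFA product construction)
- Complement (swap accept/reject states)
- Concatenation (NFA construction)
- Kleene star (NFA construction)
Kleene star is in this list
Therefore: closed

1


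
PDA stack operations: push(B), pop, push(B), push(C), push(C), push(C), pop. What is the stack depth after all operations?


Tracing stack operations:
  push(B) -> stack = [B], depth=1
  pop -> removed B, stack = [], depth=0
  push(B) -> stack = [B], depth=1
  push(C) -> stack = [B,C], depth=2
  push(C) -> stack = [B,C,C], depth=3
  push(C) -> stack = [B,C,C,C], depth=4
  pop -> removed C, stack = [B,C,C], depth=3
Final depth = 3

3


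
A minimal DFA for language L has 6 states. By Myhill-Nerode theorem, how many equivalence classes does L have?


Myhill-Nerode theorem:
Number of equivalence classes = number of states in minimal DFA
Minimal DFA states = 6
Therefore equivalence classes = 6

6


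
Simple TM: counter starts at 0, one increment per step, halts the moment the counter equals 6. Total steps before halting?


Counter starts at 0. Counting sequence:
  Step 1: counter = 1
  Step 2: counter = 2
  Step 3: counter = 3
  Step 4: counter = 4
  Step 5: counter = 5
  Step 6: counter = 6
Counter reached 6 -> halt
Total steps = 6

6


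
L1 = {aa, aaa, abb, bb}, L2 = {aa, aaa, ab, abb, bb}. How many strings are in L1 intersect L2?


L1 = {aa, aaa, abb, bb}
L2 = {aa, aaa, ab, abb, bb}
Checking each string in L1 against L2:
  'aa': in L2? Yes
  'aaa': in L2? Yes
  'abb': in L2? Yes
  'bb': in L2? Yes
Intersection = {aa, aaa, abb, bb}
|L1 ∩ L2| = 4

4


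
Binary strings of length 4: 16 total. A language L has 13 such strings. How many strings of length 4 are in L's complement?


Alphabet: {0,1}
String length: 4
Total strings of length 4 = 2^4 = 16
Strings in L = 13
Complement = total - |L|
= 16 - 13
= 3

3


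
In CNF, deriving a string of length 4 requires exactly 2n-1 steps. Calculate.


Chomsky Normal Form derivation:
String length n = 4
Each step either:
  - Splits a nonterminal into two (n-1 such steps)
  - Converts a nonterminal to terminal (n such steps)
Total = (n-1) + n = 2n - 1
= 2(4) - 1
= 8 - 1
= 7

7


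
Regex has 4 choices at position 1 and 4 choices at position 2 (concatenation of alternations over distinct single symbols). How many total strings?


First group: 4 alternatives
Second group: 4 alternatives
Concatenation: each choice from group 1 pairs with each from group 2
Total = 4 x 4 = 16

16


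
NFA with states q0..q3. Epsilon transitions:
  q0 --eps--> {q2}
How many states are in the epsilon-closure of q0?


Starting from q0
Initialize closure = {q0}
Follow epsilon from q0 -> add q2
Final closure: {q0, q2}
Size = 2

2


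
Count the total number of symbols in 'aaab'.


String: 'aaab'
Counting characters:
  'a' appears 3 time(s)
  'b' appears 1 time(s)
Total length = 3 + 1 = 4

4


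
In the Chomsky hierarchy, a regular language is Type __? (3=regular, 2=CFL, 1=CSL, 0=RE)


Chomsky hierarchy levels:
  Type 3: Regular (DFA/NFA/regex)
  Type 2: Context-free (PDA)
  Type 1: Context-sensitive
  Type 0: Recursively enumerable (TM)
'regular' corresponds to Type 3

3


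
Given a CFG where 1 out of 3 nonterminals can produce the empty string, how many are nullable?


Nonterminals: {S, A, B}
A nonterminal is nullable if it can derive epsilon
Counting nullable nonterminals: 1
Total nullable = 1

1


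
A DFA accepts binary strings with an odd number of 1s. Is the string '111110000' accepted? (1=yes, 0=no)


DFA has 2 states: q_even (start, accept=no) and q_odd
Processing string '111110000' character by character:
  Position 0: read '1', 1-count=1 -> q_odd
  Position 1: read '1', 1-count=2 -> q_even
  Position 2: read '1', 1-count=3 -> q_odd
  Position 3: read '1', 1-count=4 -> q_even
  Position 4: read '1', 1-count=5 -> q_odd
  Position 5: read '0', 1-count=5 -> q_odd (no change)
  Position 6: read '0', 1-count=5 -> q_odd (no change)
  Position 7: read '0', 1-count=5 -> q_odd (no change)
  Position 8: read '0', 1-count=5 -> q_odd (no change)
Final state: q_odd, total 1s = 5 (odd); the DFA requires an odd count -> accept

1


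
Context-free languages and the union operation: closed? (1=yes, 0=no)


CFL closure properties:
  Closed under: union, concatenation, Kleene star
  NOT closed under: intersection, complement
Operation 'union' is in closed list -> Yes (closed)

1


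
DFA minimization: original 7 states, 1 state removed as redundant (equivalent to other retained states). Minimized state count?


Original DFA: 7 states
Redundant states removed: 1
Minimized states = original - removed
= 7 - 1
= 6

6


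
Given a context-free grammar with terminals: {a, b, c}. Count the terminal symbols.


Terminal symbols: a, b, c
Counting each: a (#1), b (#2), c (#3)
Total = 3

3


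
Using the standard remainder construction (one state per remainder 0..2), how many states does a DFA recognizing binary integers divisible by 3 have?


Divisibility by 3 is tracked via the remainder mod 3: 0, 1, ..., 2
The construction assigns one state to each remainder
Number of remainders = 3

3


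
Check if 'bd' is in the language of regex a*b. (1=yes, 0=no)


Pattern: a*b
String: 'bd'
Pattern requires: zero or more 'a's followed by exactly one 'b'
Found 0 leading 'a's
Remaining: 'bd'
Remaining is not 'b' -> no match
Result: 0

0


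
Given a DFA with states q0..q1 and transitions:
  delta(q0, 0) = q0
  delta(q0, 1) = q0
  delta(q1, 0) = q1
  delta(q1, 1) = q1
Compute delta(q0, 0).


Looking up transition function:
delta(q0, 0) in the table
Row: q0, Column: 0
Result: q0

q0


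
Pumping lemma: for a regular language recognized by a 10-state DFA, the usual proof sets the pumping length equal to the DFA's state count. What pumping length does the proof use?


Pumping lemma for regular languages (standard proof):
Take p = |Q|, the number of DFA states.
Any string of length >= |Q| passes through |Q|+1 states while reading its first |Q| symbols,
so by pigeonhole some state repeats, giving the loop that can be pumped.
Here |Q| = 10
Therefore the proof uses p = 10

10


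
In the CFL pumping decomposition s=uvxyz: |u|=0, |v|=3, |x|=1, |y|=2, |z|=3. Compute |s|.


|s| = |u| + |v| + |x| + |y| + |z|
= 0 + 3 + 1 + 2 + 3
= 3 + 1 + 5
= 4 + 5
= 9

9


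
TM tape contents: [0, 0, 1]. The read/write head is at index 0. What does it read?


Tape: [0, 0, 1]
Positions: 0 1 2
Values:    0 0 1
Head at position 0
tape[0] = 0

0


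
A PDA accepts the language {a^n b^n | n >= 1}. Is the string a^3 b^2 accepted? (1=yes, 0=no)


Language requires equal numbers of a's and b's
PDA pushes for each 'a', pops for each 'b'
Number of a's = 3
Number of b's = 2
3 != 2 -> Reject

0


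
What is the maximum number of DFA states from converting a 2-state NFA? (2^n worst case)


NFA has 2 states
Subset construction: each DFA state = subset of NFA states
Maximum subsets = 2^2
2^2 = 4

4


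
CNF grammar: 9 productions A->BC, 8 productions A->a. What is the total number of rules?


CNF allows two rule forms:
  A -> BC (binary): 9 rules
  A -> a (terminal): 8 rules
Total = 9 + 8 = 17

17


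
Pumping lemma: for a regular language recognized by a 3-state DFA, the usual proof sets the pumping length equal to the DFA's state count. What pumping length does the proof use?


Pumping lemma for regular languages (standard proof):
Take p = |Q|, the number of DFA states.
Any string of length >= |Q| passes through |Q|+1 states while reading its first |Q| symbols,
so by pigeonhole some state repeats, giving the loop that can be pumped.
Here |Q| = 3
Therefore the proof uses p = 3

3


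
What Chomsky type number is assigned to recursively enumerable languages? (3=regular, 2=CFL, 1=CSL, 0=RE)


Chomsky hierarchy levels:
  Type 3: Regular (DFA/NFA/regex)
  Type 2: Context-free (PDA)
  Type 1: Context-sensitive
  Type 0: Recursively enumerable (TM)
'recursively enumerable' corresponds to Type 0

0


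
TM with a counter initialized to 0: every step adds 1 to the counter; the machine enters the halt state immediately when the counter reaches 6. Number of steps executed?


Counter starts at 0. Counting sequence:
  Step 1: counter = 1
  Step 2: counter = 2
  Step 3: counter = 3
  Step 4: counter = 4
  Step 5: counter = 5
  Step 6: counter = 6
Counter reached 6 -> halt
Total steps = 6

6


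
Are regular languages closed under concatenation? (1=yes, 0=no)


Regular languages are closed under:
- Union (DFA product construction)
- Intersection (DFA product construction)
- Complement (swap accept/reject states)
- Concatenation (NFA construction)
- Kleene star (NFA construction)
concatenation is in this list
Therefore: closed

1


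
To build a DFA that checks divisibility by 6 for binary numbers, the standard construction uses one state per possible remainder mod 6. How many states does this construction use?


Divisibility by 6 is tracked via the remainder mod 6: 0, 1, ..., 5
The construction assigns one state to each remainder
Number of remainders = 6

6


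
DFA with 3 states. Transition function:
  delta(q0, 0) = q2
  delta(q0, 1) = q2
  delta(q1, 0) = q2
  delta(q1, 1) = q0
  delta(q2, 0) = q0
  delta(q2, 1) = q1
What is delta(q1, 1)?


Looking up transition function:
delta(q1, 1) in the table
Row: q1, Column: 1
Result: q0

q0


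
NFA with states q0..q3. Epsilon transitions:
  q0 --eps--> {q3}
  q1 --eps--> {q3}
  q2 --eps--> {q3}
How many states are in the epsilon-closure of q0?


Starting from q0
Initialize closure = {q0}
Follow epsilon from q0 -> add q3
Final closure: {q0, q3}
Size = 2

2


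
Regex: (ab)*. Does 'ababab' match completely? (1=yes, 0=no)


Pattern: (ab)*
String: 'ababab'
Pattern requires: zero or more repetitions of 'ab'
Pairs: ['ab', 'ab', 'ab']
All pairs are 'ab'? Yes
Result: 1

1


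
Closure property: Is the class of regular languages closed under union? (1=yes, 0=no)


Regular languages are closed under all standard operations:
- Union: Yes (product construction)
- Intersection: Yes (product construction)
- Complement: Yes (swap accept/reject)
- Concatenation: Yes (NFA construction)
Operation: union -> Closed

1


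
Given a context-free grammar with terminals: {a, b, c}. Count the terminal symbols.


Terminal symbols: a, b, c
Counting each: a (#1), b (#2), c (#3)
Total = 3

3


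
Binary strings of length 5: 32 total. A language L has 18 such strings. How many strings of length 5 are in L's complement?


Alphabet: {0,1}
String length: 5
Total strings of length 5 = 2^5 = 32
Strings in L = 18
Complement = total - |L|
= 32 - 18
= 14

14


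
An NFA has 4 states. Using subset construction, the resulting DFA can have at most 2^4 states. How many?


NFA has 4 states
Subset construction: each DFA state = subset of NFA states
Maximum subsets = 2^4
2^4 = 16

16


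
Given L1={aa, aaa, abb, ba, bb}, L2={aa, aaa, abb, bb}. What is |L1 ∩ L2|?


L1 = {aa, aaa, abb, ba, bb}
L2 = {aa, aaa, abb, bb}
Checking each string in L1 against L2:
  'aa': in L2? Yes
  'aaa': in L2? Yes
  'abb': in L2? Yes
  'ba': in L2? No
  'bb': in L2? Yes
Intersection = {aa, aaa, abb, bb}
|L1 ∩ L2| = 4

4


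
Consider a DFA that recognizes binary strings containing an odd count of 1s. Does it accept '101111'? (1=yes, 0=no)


DFA has 2 states: q_even (start, accept=no) and q_odd
Processing string '101111' character by character:
  Position 0: read '1', 1-count=1 -> q_odd
  Position 1: read '0', 1-count=1 -> q_odd (no change)
  Position 2: read '1', 1-count=2 -> q_even
  Position 3: read '1', 1-count=3 -> q_odd
  Position 4: read '1', 1-count=4 -> q_even
  Position 5: read '1', 1-count=5 -> q_odd
Final state: q_odd, total 1s = 5 (odd); the DFA requires an odd count -> accept

1


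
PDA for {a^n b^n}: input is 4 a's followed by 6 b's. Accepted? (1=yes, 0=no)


Language requires equal numbers of a's and b's
PDA pushes for each 'a', pops for each 'b'
Number of a's = 4
Number of b's = 6
4 != 6 -> Reject

0


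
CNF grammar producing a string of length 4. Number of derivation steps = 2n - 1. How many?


Chomsky Normal Form derivation:
String length n = 4
Each step either:
  - Splits a nonterminal into two (n-1 such steps)
  - Converts a nonterminal to terminal (n such steps)
Total = (n-1) + n = 2n - 1
= 2(4) - 1
= 8 - 1
= 7

7


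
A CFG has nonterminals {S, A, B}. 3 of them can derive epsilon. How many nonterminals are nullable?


Nonterminals: {S, A, B}
A nonterminal is nullable if it can derive epsilon
Counting nullable nonterminals: 3
Total nullable = 3

3


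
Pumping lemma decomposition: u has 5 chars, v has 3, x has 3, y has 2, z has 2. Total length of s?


|s| = |u| + |v| + |x| + |y| + |z|
= 5 + 3 + 3 + 2 + 2
= 8 + 3 + 4
= 11 + 4
= 15

15


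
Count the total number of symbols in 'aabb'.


String: 'aabb'
Counting characters:
  'a' appears 2 time(s)
  'b' appears 2 time(s)
Total length = 2 + 2 = 4

4


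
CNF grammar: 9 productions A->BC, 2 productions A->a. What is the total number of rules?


CNF allows two rule forms:
  A -> BC (binary): 9 rules
  A -> a (terminal): 2 rules
Total = 9 + 2 = 11

11


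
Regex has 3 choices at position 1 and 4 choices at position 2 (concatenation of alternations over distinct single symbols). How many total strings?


First group: 3 alternatives
Second group: 4 alternatives
Concatenation: each choice from group 1 pairs with each from group 2
Total = 3 x 4 = 12

12


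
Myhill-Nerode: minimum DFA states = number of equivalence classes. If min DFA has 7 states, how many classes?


Myhill-Nerode theorem:
Number of equivalence classes = number of states in minimal DFA
Minimal DFA states = 7
Therefore equivalence classes = 7

7


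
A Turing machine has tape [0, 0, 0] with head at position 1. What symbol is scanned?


Tape: [0, 0, 0]
Positions: 0 1 2
Values:    0 0 0
Head at position 1
tape[1] = 0

0


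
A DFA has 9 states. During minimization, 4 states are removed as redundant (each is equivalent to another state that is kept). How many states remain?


Original DFA: 9 states
Redundant states removed: 4
Minimized states = original - removed
= 9 - 4
= 5

5


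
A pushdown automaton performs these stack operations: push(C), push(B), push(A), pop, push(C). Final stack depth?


Tracing stack operations:
  push(C) -> stack = [C], depth=1
  push(B) -> stack = [C,B], depth=2
  push(A) -> stack = [C,B,A], depth=3
  pop -> removed A, stack = [C,B], depth=2
  push(C) -> stack = [C,B,C], depth=3
Final depth = 3

3


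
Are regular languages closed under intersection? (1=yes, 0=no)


Regular languages are closed under:
- Union (DFA product construction)
- Intersection (DFA product construction)
- Complement (swap accept/reject states)
- Concatenation (NFA construction)
- Kleene star (NFA construction)
intersection is in this list
Therefore: closed

1


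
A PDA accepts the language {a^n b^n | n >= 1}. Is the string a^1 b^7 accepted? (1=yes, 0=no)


Language requires equal numbers of a's and b's
PDA pushes for each 'a', pops for each 'b'
Number of a's = 1
Number of b's = 7
1 != 7 -> Reject

0


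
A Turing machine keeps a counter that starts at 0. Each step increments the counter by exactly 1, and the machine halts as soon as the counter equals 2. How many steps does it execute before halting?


Counter starts at 0. Counting sequence:
  Step 1: counter = 1
  Step 2: counter = 2
Counter reached 2 -> halt
Total steps = 2

2


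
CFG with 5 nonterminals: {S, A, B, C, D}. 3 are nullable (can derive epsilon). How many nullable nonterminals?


Nonterminals: {S, A, B, C, D}
A nonterminal is nullable if it can derive epsilon
Counting nullable nonterminals: 3
Total nullable = 3

3


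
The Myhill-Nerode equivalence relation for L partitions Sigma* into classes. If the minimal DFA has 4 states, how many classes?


Myhill-Nerode theorem:
Number of equivalence classes = number of states in minimal DFA
Minimal DFA states = 4
Therefore equivalence classes = 4

4


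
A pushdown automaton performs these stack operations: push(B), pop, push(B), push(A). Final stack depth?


Tracing stack operations:
  push(B) -> stack = [B], depth=1
  pop -> removed B, stack = [], depth=0
  push(B) -> stack = [B], depth=1
  push(A) -> stack = [B,A], depth=2
Final depth = 2

2


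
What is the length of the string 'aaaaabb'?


String: 'aaaaabb'
Counting characters:
  'a' appears 5 time(s)
  'b' appears 2 time(s)
Total length = 5 + 2 = 7

7


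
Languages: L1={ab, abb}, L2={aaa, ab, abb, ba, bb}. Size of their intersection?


L1 = {ab, abb}
L2 = {aaa, ab, abb, ba, bb}
Checking each string in L1 against L2:
  'ab': in L2? Yes
  'abb': in L2? Yes
Intersection = {ab, abb}
|L1 ∩ L2| = 2

2


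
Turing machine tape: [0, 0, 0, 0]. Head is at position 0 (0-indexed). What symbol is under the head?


Tape: [0, 0, 0, 0]
Positions: 0 1 2 3
Values:    0 0 0 0
Head at position 0
tape[0] = 0

0


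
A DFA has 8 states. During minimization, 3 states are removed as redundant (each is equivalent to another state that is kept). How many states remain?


Original DFA: 8 states
Redundant states removed: 3
Minimized states = original - removed
= 8 - 3
= 5

5


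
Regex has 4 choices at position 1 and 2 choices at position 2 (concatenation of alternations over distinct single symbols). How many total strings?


First group: 4 alternatives
Second group: 2 alternatives
Concatenation: each choice from group 1 pairs with each from group 2
Total = 4 x 2 = 8

8


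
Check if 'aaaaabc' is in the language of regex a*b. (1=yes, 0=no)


Pattern: a*b
String: 'aaaaabc'
Pattern requires: zero or more 'a's followed by exactly one 'b'
Found 5 leading 'a's
Remaining: 'bc'
Remaining is not 'b' -> no match
Result: 0

0


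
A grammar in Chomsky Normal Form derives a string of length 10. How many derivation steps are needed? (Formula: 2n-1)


Chomsky Normal Form derivation:
String length n = 10
Each step either:
  - Splits a nonterminal into two (n-1 such steps)
  - Converts a nonterminal to terminal (n such steps)
Total = (n-1) + n = 2n - 1
= 2(10) - 1
= 20 - 1
= 19

19


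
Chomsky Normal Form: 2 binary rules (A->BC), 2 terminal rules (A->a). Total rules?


CNF allows two rule forms:
  A -> BC (binary): 2 rules
  A -> a (terminal): 2 rules
Total = 2 + 2 = 4

4


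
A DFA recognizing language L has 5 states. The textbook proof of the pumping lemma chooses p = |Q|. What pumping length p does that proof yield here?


Pumping lemma for regular languages (standard proof):
Take p = |Q|, the number of DFA states.
Any string of length >= |Q| passes through |Q|+1 states while reading its first |Q| symbols,
so by pigeonhole some state repeats, giving the loop that can be pumped.
Here |Q| = 5
Therefore the proof uses p = 5

5


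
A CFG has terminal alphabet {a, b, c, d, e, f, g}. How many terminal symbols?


Terminal symbols: a, b, c, d, e, f, g
Counting each: a (#1), b (#2), c (#3), d (#4), e (#5), f (#6), g (#7)
Total = 7

7


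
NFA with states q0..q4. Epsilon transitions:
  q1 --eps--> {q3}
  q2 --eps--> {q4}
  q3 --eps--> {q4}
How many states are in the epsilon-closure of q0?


Starting from q0
Initialize closure = {q0}
q0 has no outgoing epsilon transitions -> nothing to add
Final closure: {q0}
Size = 1

1


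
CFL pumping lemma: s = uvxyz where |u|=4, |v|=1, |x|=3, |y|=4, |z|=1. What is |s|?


|s| = |u| + |v| + |x| + |y| + |z|
= 4 + 1 + 3 + 4 + 1
= 5 + 3 + 5
= 8 + 5
= 13

13


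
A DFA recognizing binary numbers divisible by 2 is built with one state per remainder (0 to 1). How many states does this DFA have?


Divisibility by 2 is tracked via the remainder mod 2: 0, 1, ..., 1
The construction assigns one state to each remainder
Number of remainders = 2

2


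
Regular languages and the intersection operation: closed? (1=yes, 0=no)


Regular languages are closed under all standard operations:
- Union: Yes (product construction)
- Intersection: Yes (product construction)
- Complement: Yes (swap accept/reject)
- Concatenation: Yes (NFA construction)
Operation: intersection -> Closed

1


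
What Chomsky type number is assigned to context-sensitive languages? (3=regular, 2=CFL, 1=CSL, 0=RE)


Chomsky hierarchy levels:
  Type 3: Regular (DFA/NFA/regex)
  Type 2: Context-free (PDA)
  Type 1: Context-sensitive
  Type 0: Recursively enumerable (TM)
'context-sensitive' corresponds to Type 1

1


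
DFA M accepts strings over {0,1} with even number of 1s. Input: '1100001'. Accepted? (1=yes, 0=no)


DFA has 2 states: q_even (start, accept=yes) and q_odd
Processing string '1100001' character by character:
  Position 0: read '1', 1-count=1 -> q_odd
  Position 1: read '1', 1-count=2 -> q_even
  Position 2: read '0', 1-count=2 -> q_even (no change)
  Position 3: read '0', 1-count=2 -> q_even (no change)
  Position 4: read '0', 1-count=2 -> q_even (no change)
  Position 5: read '0', 1-count=2 -> q_even (no change)
  Position 6: read '1', 1-count=3 -> q_odd
Final state: q_odd, total 1s = 3 (odd); the DFA requires an even count -> reject

0


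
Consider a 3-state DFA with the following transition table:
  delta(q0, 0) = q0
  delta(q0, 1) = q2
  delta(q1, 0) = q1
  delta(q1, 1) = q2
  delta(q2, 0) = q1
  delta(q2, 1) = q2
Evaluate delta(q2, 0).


Looking up transition function:
delta(q2, 0) in the table
Row: q2, Column: 0
Result: q1

q1


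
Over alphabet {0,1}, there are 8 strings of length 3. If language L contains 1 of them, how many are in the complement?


Alphabet: {0,1}
String length: 3
Total strings of length 3 = 2^3 = 8
Strings in L = 1
Complement = total - |L|
= 8 - 1
= 7

7


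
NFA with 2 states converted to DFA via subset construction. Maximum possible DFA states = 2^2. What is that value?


NFA has 2 states
Subset construction: each DFA state = subset of NFA states
Maximum subsets = 2^2
2^2 = 4

4


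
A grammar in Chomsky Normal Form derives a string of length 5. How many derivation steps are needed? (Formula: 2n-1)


Chomsky Normal Form derivation:
String length n = 5
Each step either:
  - Splits a nonterminal into two (n-1 such steps)
  - Converts a nonterminal to terminal (n such steps)
Total = (n-1) + n = 2n - 1
= 2(5) - 1
= 10 - 1
= 9

9


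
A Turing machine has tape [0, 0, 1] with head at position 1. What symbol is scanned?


Tape: [0, 0, 1]
Positions: 0 1 2
Values:    0 0 1
Head at position 1
tape[1] = 0

0


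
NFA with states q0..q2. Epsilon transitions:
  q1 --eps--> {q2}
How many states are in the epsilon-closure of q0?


Starting from q0
Initialize closure = {q0}
q0 has no outgoing epsilon transitions -> nothing to add
Final closure: {q0}
Size = 1

1


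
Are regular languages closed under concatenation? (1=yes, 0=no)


Regular languages are closed under:
- Union (DFA product construction)
- Intersection (DFA product construction)
- Complement (swap accept/reject states)
- Concatenation (NFA construction)
- Kleene star (NFA construction)
concatenation is in this list
Therefore: closed

1


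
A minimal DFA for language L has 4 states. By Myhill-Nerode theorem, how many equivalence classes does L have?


Myhill-Nerode theorem:
Number of equivalence classes = number of states in minimal DFA
Minimal DFA states = 4
Therefore equivalence classes = 4

4


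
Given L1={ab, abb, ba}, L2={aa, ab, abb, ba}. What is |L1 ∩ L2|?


L1 = {ab, abb, ba}
L2 = {aa, ab, abb, ba}
Checking each string in L1 against L2:
  'ab': in L2? Yes
  'abb': in L2? Yes
  'ba': in L2? Yes
Intersection = {ab, abb, ba}
|L1 ∩ L2| = 3

3


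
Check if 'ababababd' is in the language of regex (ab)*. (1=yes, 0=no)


Pattern: (ab)*
String: 'ababababd'
Pattern requires: zero or more repetitions of 'ab'
Length 9 is odd -> cannot be (ab)* -> no match
Result: 0

0


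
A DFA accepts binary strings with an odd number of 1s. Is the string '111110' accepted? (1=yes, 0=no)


DFA has 2 states: q_even (start, accept=no) and q_odd
Processing string '111110' character by character:
  Position 0: read '1', 1-count=1 -> q_odd
  Position 1: read '1', 1-count=2 -> q_even
  Position 2: read '1', 1-count=3 -> q_odd
  Position 3: read '1', 1-count=4 -> q_even
  Position 4: read '1', 1-count=5 -> q_odd
  Position 5: read '0', 1-count=5 -> q_odd (no change)
Final state: q_odd, total 1s = 5 (odd); the DFA requires an odd count -> accept

1
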